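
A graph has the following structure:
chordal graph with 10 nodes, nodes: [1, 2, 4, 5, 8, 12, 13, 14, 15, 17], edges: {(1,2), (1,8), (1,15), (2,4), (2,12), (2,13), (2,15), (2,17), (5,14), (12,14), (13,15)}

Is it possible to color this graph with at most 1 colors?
The clique on vertices [1, 2, 15] has size 3 > 1, so it alone needs 3 colors.

No, G is not 1-colorable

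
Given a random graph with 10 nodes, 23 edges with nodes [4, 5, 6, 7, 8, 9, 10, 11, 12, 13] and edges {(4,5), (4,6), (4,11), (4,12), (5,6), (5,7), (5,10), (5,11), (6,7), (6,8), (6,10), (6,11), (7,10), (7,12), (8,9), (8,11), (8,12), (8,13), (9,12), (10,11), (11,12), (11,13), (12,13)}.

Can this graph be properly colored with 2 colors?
The clique on vertices [8, 11, 12, 13] has size 4 > 2, so it alone needs 4 colors.

No, G is not 2-colorable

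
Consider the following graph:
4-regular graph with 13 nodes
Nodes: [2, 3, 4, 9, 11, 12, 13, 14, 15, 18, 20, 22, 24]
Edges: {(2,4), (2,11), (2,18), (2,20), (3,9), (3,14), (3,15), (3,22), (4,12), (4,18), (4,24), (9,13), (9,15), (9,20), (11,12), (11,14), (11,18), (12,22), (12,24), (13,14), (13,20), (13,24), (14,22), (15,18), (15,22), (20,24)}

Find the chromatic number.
χ(G) = 4

Clique number ω(G) = 3 (lower bound: χ ≥ ω).
Suppose a proper 3-coloring c exists. The clique [2, 4, 18] takes 3 distinct colors; by symmetry let c(2) = 1, c(4) = 2, c(18) = 3.
- Vertex 11: neighbors [2, 18] already have colors [1, 3] ⇒ c(11) = 2.
- Vertex 14: neighbors [11] already have colors [2]; try each remaining color.
- Case c(14) = 1:
  - Vertex 3: neighbors [14] already have colors [1]; try each remaining color.
  - Case c(3) = 2:
    - Vertex 15: neighbors [3, 18] already have colors [2, 3] ⇒ c(15) = 1.
    - Vertex 9: neighbors [15, 3] already have colors [1, 2] ⇒ c(9) = 3.
    - Vertex 13: neighbors [14, 9] already have colors [1, 3] ⇒ c(13) = 2.
    - Vertex 20: neighbors [2, 13, 9] already have colors [1, 2, 3] — all 3 colors blocked. Contradiction.
  - Case c(3) = 3:
    - Vertex 22: neighbors [14, 3] already have colors [1, 3] ⇒ c(22) = 2.
    - Vertex 15: neighbors [22, 3] already have colors [2, 3] ⇒ c(15) = 1.
    - Vertex 9: neighbors [15, 3] already have colors [1, 3] ⇒ c(9) = 2.
    - Vertex 13: neighbors [14, 9] already have colors [1, 2] ⇒ c(13) = 3.
    - Vertex 20: neighbors [2, 9, 13] already have colors [1, 2, 3] — all 3 colors blocked. Contradiction.
- Case c(14) = 3:
  - Vertex 3: neighbors [14] already have colors [3]; try each remaining color.
  - Case c(3) = 1:
    - Vertex 15: neighbors [3, 18] already have colors [1, 3] ⇒ c(15) = 2.
    - Vertex 22: neighbors [3, 15, 14] already have colors [1, 2, 3] — all 3 colors blocked. Contradiction.
  - Case c(3) = 2:
    - Vertex 15: neighbors [3, 18] already have colors [2, 3] ⇒ c(15) = 1.
    - Vertex 22: neighbors [15, 3, 14] already have colors [1, 2, 3] — all 3 colors blocked. Contradiction.
Every case ends in a contradiction, so G has no proper 3-coloring (χ ≥ 4).
The coloring below uses 4 colors, so χ(G) = 4.
A valid 4-coloring: color 1: [4, 14, 15, 20]; color 2: [2, 9, 22, 24]; color 3: [3, 11, 13]; color 4: [12, 18].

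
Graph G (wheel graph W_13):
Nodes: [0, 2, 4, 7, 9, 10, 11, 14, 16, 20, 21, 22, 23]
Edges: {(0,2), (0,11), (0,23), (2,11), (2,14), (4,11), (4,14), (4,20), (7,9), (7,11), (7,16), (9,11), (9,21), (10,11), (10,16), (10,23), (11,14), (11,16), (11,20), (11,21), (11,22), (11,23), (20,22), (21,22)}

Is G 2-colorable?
The clique on vertices [0, 2, 11] has size 3 > 2, so it alone needs 3 colors.

No, G is not 2-colorable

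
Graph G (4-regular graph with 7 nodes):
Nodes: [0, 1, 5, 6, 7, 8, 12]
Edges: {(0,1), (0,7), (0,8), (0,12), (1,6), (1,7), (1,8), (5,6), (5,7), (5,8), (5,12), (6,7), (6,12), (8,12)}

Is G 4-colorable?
A valid 4-coloring: color 1: [1, 5]; color 2: [6, 8]; color 3: [7, 12]; color 4: [0].
(χ(G) = 4 ≤ 4.)

Yes, G is 4-colorable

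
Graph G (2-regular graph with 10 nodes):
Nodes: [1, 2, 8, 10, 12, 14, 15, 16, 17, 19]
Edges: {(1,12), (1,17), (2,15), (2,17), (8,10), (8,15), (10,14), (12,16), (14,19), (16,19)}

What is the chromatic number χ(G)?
Clique number ω(G) = 2 (lower bound: χ ≥ ω).
The graph is bipartite (no odd cycle), so 2 colors suffice: χ(G) = 2.
A valid 2-coloring: color 1: [10, 12, 15, 17, 19]; color 2: [1, 2, 8, 14, 16].

χ(G) = 2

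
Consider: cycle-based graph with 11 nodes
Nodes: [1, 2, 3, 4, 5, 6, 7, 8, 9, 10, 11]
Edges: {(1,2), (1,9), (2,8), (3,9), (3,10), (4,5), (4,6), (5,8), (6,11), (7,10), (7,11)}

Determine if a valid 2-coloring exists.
No, G is not 2-colorable

Odd cycle [10, 7, 11, 6, 4, 5, 8, 2, 1, 9, 3] needs 3 colors (χ ≥ 3).
Hence χ(G) ≥ 3 > 2, so no proper 2-coloring exists.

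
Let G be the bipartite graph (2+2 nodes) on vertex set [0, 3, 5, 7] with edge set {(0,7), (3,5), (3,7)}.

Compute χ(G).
χ(G) = 2

Clique number ω(G) = 2 (lower bound: χ ≥ ω).
The graph is bipartite (no odd cycle), so 2 colors suffice: χ(G) = 2.
A valid 2-coloring: color 1: [0, 3]; color 2: [5, 7].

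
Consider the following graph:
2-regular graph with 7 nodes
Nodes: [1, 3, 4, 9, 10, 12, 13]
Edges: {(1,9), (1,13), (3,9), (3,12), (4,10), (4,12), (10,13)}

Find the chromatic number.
Clique number ω(G) = 2 (lower bound: χ ≥ ω).
Odd cycle [13, 1, 9, 3, 12, 4, 10] needs 3 colors (χ ≥ 3).
The coloring below uses 3 colors, so χ(G) = 3.
A valid 3-coloring: color 1: [4, 9, 13]; color 2: [1, 3, 10]; color 3: [12].

χ(G) = 3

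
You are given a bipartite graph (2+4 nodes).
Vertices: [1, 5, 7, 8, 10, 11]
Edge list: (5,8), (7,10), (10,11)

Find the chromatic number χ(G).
χ(G) = 2

Clique number ω(G) = 2 (lower bound: χ ≥ ω).
The graph is bipartite (no odd cycle), so 2 colors suffice: χ(G) = 2.
A valid 2-coloring: color 1: [1, 8, 10]; color 2: [5, 7, 11].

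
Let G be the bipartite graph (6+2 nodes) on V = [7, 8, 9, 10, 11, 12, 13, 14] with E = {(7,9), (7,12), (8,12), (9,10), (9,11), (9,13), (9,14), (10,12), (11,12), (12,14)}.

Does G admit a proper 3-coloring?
Yes, G is 3-colorable

A valid 3-coloring: color 1: [9, 12]; color 2: [7, 8, 10, 11, 13, 14].
(χ(G) = 2 ≤ 3.)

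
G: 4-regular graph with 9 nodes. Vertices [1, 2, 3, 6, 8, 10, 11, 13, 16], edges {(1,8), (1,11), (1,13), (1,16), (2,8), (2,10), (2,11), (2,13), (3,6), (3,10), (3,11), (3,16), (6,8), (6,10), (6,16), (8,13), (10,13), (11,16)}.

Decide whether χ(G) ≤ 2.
No, G is not 2-colorable

The clique on vertices [1, 11, 16] has size 3 > 2, so it alone needs 3 colors.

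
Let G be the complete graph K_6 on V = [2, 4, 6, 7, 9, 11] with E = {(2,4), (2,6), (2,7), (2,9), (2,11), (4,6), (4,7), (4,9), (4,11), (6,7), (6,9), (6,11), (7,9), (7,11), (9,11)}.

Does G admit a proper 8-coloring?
Yes, G is 8-colorable

A valid 8-coloring: color 1: [2]; color 2: [11]; color 3: [9]; color 4: [6]; color 5: [4]; color 6: [7].
(χ(G) = 6 ≤ 8.)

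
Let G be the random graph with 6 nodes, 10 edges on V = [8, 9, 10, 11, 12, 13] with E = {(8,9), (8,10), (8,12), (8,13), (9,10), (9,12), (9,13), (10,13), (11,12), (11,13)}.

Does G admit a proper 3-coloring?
No, G is not 3-colorable

The clique on vertices [8, 9, 10, 13] has size 4 > 3, so it alone needs 4 colors.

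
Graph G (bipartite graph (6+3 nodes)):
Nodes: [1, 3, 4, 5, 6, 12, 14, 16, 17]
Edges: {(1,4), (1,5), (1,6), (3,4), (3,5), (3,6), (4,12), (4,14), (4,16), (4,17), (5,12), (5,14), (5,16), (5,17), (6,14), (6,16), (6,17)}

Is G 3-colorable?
Yes, G is 3-colorable

A valid 3-coloring: color 1: [4, 5, 6]; color 2: [1, 3, 12, 14, 16, 17].
(χ(G) = 2 ≤ 3.)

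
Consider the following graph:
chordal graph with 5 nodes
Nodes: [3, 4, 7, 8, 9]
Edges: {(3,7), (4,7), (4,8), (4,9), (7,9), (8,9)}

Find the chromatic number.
χ(G) = 3

Clique number ω(G) = 3 (lower bound: χ ≥ ω).
The clique on [4, 8, 9] has size 3, forcing χ ≥ 3, and the coloring below uses 3 colors, so χ(G) = 3.
A valid 3-coloring: color 1: [7, 8]; color 2: [3, 4]; color 3: [9].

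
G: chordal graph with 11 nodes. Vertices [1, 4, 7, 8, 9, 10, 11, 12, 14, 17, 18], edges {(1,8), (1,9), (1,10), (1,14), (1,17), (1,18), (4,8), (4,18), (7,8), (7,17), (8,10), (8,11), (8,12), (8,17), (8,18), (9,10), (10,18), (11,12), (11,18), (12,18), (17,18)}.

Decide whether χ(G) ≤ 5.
A valid 5-coloring: color 1: [8, 9, 14]; color 2: [7, 18]; color 3: [1, 4, 11]; color 4: [10, 12, 17].
(χ(G) = 4 ≤ 5.)

Yes, G is 5-colorable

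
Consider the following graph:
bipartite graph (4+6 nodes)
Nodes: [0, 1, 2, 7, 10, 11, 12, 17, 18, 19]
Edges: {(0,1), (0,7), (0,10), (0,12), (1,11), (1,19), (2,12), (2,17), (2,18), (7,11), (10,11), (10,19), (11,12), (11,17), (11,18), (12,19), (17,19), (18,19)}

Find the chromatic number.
Clique number ω(G) = 2 (lower bound: χ ≥ ω).
The graph is bipartite (no odd cycle), so 2 colors suffice: χ(G) = 2.
A valid 2-coloring: color 1: [0, 2, 11, 19]; color 2: [1, 7, 10, 12, 17, 18].

χ(G) = 2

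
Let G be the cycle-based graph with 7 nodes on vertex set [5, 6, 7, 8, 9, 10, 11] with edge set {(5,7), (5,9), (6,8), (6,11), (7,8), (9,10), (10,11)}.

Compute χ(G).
χ(G) = 3

Clique number ω(G) = 2 (lower bound: χ ≥ ω).
Odd cycle [11, 10, 9, 5, 7, 8, 6] needs 3 colors (χ ≥ 3).
The coloring below uses 3 colors, so χ(G) = 3.
A valid 3-coloring: color 1: [8, 9, 11]; color 2: [5, 6, 10]; color 3: [7].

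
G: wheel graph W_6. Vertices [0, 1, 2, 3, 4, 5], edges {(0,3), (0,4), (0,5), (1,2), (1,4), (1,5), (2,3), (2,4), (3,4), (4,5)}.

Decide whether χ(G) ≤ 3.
No, G is not 3-colorable

Odd cycle [2, 3, 0, 5, 1] needs 3 colors (χ ≥ 3).
Vertex 4 is adjacent to every vertex of [0, 1, 2, 3, 5], which already need 3 colors among themselves, so 4 needs a new color (χ ≥ 4).
Hence χ(G) ≥ 4 > 3, so no proper 3-coloring exists.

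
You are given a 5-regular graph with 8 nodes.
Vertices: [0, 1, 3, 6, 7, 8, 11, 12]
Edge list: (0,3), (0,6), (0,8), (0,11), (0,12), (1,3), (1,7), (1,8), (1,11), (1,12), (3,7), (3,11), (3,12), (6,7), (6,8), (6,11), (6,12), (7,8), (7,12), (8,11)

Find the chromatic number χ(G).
Clique number ω(G) = 4 (lower bound: χ ≥ ω).
The clique on [0, 6, 8, 11] has size 4, forcing χ ≥ 4, and the coloring below uses 4 colors, so χ(G) = 4.
A valid 4-coloring: color 1: [0, 7]; color 2: [11, 12]; color 3: [1, 6]; color 4: [3, 8].

χ(G) = 4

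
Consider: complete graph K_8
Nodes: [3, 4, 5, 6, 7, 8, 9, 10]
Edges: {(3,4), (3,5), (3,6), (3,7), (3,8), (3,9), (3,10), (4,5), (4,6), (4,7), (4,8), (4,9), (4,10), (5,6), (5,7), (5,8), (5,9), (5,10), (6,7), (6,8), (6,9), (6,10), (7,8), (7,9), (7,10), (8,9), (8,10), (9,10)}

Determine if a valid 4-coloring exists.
The clique on vertices [3, 4, 5, 6, 7, 8, 9, 10] has size 8 > 4, so it alone needs 8 colors.

No, G is not 4-colorable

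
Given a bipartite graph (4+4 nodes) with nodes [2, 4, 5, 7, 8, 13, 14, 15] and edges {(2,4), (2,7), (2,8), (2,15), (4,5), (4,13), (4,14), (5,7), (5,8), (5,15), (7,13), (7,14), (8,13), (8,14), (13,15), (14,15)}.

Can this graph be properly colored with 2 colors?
A valid 2-coloring: color 1: [4, 7, 8, 15]; color 2: [2, 5, 13, 14].
(χ(G) = 2 ≤ 2.)

Yes, G is 2-colorable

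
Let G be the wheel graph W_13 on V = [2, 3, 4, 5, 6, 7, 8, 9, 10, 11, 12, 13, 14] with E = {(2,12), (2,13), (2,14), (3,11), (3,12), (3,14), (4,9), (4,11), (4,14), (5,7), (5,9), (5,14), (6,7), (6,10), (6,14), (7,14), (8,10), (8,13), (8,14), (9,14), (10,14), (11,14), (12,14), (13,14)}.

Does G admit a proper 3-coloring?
A valid 3-coloring: color 1: [14]; color 2: [7, 9, 10, 11, 12, 13]; color 3: [2, 3, 4, 5, 6, 8].
(χ(G) = 3 ≤ 3.)

Yes, G is 3-colorable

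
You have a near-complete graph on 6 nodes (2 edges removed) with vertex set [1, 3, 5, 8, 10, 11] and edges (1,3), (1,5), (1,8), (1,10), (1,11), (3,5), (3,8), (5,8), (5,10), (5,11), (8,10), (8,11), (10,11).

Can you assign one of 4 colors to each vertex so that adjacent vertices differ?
The clique on vertices [1, 5, 8, 10, 11] has size 5 > 4, so it alone needs 5 colors.

No, G is not 4-colorable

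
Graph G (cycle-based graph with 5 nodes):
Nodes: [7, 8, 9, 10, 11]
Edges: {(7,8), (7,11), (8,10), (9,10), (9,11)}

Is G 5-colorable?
A valid 5-coloring: color 1: [7, 10]; color 2: [8, 11]; color 3: [9].
(χ(G) = 3 ≤ 5.)

Yes, G is 5-colorable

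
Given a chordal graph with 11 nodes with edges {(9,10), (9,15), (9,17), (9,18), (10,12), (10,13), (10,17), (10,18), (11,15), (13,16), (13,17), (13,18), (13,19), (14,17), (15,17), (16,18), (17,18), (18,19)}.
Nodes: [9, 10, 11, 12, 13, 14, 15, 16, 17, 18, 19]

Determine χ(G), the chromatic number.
Clique number ω(G) = 4 (lower bound: χ ≥ ω).
The clique on [9, 10, 17, 18] has size 4, forcing χ ≥ 4, and the coloring below uses 4 colors, so χ(G) = 4.
A valid 4-coloring: color 1: [11, 12, 16, 17, 19]; color 2: [14, 15, 18]; color 3: [9, 13]; color 4: [10].

χ(G) = 4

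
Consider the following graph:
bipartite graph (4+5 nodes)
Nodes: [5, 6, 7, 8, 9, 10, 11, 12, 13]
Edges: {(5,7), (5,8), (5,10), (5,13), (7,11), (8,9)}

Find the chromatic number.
χ(G) = 2

Clique number ω(G) = 2 (lower bound: χ ≥ ω).
The graph is bipartite (no odd cycle), so 2 colors suffice: χ(G) = 2.
A valid 2-coloring: color 1: [5, 6, 9, 11, 12]; color 2: [7, 8, 10, 13].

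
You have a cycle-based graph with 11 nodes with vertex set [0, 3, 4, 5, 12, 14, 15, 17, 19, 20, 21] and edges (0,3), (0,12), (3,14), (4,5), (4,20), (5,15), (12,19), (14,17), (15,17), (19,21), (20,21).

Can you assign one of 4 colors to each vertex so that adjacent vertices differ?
Yes, G is 4-colorable

A valid 4-coloring: color 1: [3, 5, 17, 19, 20]; color 2: [4, 12, 14, 15, 21]; color 3: [0].
(χ(G) = 3 ≤ 4.)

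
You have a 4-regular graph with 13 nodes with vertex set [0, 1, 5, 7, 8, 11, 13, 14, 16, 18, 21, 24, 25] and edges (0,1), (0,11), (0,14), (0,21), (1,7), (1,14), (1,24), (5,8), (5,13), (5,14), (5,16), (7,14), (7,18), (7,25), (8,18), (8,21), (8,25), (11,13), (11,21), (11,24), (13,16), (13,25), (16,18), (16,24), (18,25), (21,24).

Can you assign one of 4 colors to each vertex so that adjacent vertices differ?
A valid 4-coloring: color 1: [1, 5, 21, 25]; color 2: [7, 8, 11, 16]; color 3: [13, 14, 18, 24]; color 4: [0].
(χ(G) = 3 ≤ 4.)

Yes, G is 4-colorable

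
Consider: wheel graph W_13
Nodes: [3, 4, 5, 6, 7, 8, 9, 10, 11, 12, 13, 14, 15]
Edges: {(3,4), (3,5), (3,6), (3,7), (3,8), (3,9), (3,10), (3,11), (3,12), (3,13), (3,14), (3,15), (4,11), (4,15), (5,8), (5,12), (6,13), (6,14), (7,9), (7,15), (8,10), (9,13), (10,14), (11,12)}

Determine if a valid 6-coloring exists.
A valid 6-coloring: color 1: [3]; color 2: [5, 6, 9, 10, 11, 15]; color 3: [4, 7, 8, 12, 13, 14].
(χ(G) = 3 ≤ 6.)

Yes, G is 6-colorable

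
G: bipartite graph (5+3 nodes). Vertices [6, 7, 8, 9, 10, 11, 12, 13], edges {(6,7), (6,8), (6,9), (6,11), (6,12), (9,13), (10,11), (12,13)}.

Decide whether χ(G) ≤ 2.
A valid 2-coloring: color 1: [6, 10, 13]; color 2: [7, 8, 9, 11, 12].
(χ(G) = 2 ≤ 2.)

Yes, G is 2-colorable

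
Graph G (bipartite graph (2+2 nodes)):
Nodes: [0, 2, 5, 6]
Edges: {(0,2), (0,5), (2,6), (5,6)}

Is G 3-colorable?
A valid 3-coloring: color 1: [0, 6]; color 2: [2, 5].
(χ(G) = 2 ≤ 3.)

Yes, G is 3-colorable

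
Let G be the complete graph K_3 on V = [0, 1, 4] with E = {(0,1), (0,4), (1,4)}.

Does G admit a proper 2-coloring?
No, G is not 2-colorable

The clique on vertices [0, 1, 4] has size 3 > 2, so it alone needs 3 colors.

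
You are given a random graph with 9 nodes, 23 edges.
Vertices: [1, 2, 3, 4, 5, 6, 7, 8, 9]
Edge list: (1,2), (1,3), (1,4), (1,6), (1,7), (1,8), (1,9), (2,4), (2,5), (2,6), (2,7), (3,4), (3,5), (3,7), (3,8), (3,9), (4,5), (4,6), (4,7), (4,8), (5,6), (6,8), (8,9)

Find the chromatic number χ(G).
Clique number ω(G) = 4 (lower bound: χ ≥ ω).
Odd cycle [7, 2, 6, 8, 3] needs 3 colors (χ ≥ 3).
Vertex 4 is adjacent to every vertex of [2, 3, 6, 7, 8], which already need 3 colors among themselves, so 4 needs a new color (χ ≥ 4).
Vertex 1 is adjacent to every vertex of [2, 3, 4, 6, 7, 8], which already need 4 colors among themselves, so 1 needs a new color (χ ≥ 5).
The coloring below uses 5 colors, so χ(G) = 5.
A valid 5-coloring: color 1: [1, 5]; color 2: [4, 9]; color 3: [3, 6]; color 4: [2, 8]; color 5: [7].

χ(G) = 5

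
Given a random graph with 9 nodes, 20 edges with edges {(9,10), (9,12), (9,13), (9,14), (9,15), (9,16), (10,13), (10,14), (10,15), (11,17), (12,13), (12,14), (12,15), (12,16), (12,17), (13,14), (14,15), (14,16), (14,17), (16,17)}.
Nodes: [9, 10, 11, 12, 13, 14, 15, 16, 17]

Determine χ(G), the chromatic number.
Clique number ω(G) = 4 (lower bound: χ ≥ ω).
The clique on [9, 10, 13, 14] has size 4, forcing χ ≥ 4, and the coloring below uses 4 colors, so χ(G) = 4.
A valid 4-coloring: color 1: [11, 14]; color 2: [9, 17]; color 3: [10, 12]; color 4: [13, 15, 16].

χ(G) = 4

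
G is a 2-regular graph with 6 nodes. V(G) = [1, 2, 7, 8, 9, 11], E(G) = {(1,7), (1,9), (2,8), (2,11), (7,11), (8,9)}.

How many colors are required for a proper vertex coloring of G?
χ(G) = 2

Clique number ω(G) = 2 (lower bound: χ ≥ ω).
The graph is bipartite (no odd cycle), so 2 colors suffice: χ(G) = 2.
A valid 2-coloring: color 1: [1, 8, 11]; color 2: [2, 7, 9].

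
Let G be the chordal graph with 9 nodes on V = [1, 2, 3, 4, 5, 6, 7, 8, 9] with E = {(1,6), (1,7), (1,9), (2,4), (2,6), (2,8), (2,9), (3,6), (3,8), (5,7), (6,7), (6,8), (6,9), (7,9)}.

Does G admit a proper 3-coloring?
The clique on vertices [1, 6, 7, 9] has size 4 > 3, so it alone needs 4 colors.

No, G is not 3-colorable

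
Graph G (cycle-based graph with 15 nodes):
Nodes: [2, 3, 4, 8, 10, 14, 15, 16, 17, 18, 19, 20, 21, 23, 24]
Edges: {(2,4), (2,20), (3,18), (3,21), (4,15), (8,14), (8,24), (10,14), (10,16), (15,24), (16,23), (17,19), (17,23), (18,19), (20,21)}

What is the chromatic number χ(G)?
Clique number ω(G) = 2 (lower bound: χ ≥ ω).
Odd cycle [20, 21, 3, 18, 19, 17, 23, 16, 10, 14, 8, 24, 15, 4, 2] needs 3 colors (χ ≥ 3).
The coloring below uses 3 colors, so χ(G) = 3.
A valid 3-coloring: color 1: [3, 4, 8, 10, 19, 20, 23]; color 2: [2, 14, 16, 17, 18, 21, 24]; color 3: [15].

χ(G) = 3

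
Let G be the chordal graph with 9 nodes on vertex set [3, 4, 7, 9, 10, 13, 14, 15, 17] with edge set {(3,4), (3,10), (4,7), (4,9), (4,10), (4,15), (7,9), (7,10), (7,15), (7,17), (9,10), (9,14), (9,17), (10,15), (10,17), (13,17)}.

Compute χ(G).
Clique number ω(G) = 4 (lower bound: χ ≥ ω).
The clique on [7, 9, 10, 17] has size 4, forcing χ ≥ 4, and the coloring below uses 4 colors, so χ(G) = 4.
A valid 4-coloring: color 1: [10, 13, 14]; color 2: [4, 17]; color 3: [3, 7]; color 4: [9, 15].

χ(G) = 4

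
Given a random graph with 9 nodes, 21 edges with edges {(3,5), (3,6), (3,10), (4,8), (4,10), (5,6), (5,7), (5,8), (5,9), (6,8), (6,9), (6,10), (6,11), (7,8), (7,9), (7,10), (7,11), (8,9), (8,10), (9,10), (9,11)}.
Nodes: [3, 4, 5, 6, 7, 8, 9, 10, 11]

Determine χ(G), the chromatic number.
χ(G) = 4

Clique number ω(G) = 4 (lower bound: χ ≥ ω).
The clique on [6, 8, 9, 10] has size 4, forcing χ ≥ 4, and the coloring below uses 4 colors, so χ(G) = 4.
A valid 4-coloring: color 1: [4, 6, 7]; color 2: [3, 9]; color 3: [5, 10, 11]; color 4: [8].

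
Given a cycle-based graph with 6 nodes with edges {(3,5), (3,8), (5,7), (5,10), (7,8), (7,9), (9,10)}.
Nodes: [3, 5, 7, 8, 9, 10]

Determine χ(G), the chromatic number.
Clique number ω(G) = 2 (lower bound: χ ≥ ω).
The graph is bipartite (no odd cycle), so 2 colors suffice: χ(G) = 2.
A valid 2-coloring: color 1: [5, 8, 9]; color 2: [3, 7, 10].

χ(G) = 2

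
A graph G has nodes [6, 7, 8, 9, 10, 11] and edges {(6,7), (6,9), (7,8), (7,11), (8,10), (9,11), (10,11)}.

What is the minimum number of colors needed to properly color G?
χ(G) = 2

Clique number ω(G) = 2 (lower bound: χ ≥ ω).
The graph is bipartite (no odd cycle), so 2 colors suffice: χ(G) = 2.
A valid 2-coloring: color 1: [7, 9, 10]; color 2: [6, 8, 11].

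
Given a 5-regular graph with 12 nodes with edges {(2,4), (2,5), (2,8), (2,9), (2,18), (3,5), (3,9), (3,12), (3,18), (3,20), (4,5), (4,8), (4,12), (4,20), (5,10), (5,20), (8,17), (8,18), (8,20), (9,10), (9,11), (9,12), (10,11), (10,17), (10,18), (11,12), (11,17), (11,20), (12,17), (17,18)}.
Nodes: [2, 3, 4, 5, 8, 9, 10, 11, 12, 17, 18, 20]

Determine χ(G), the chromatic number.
Clique number ω(G) = 3 (lower bound: χ ≥ ω).
Suppose a proper 3-coloring c exists. The clique [2, 4, 5] takes 3 distinct colors; by symmetry let c(2) = 1, c(4) = 2, c(5) = 3.
- Vertex 8: neighbors [2, 4] already have colors [1, 2] ⇒ c(8) = 3.
- Vertex 18: neighbors [2, 8] already have colors [1, 3] ⇒ c(18) = 2.
- Vertex 3: neighbors [18, 5] already have colors [2, 3] ⇒ c(3) = 1.
- Vertex 20: neighbors [3, 4, 5] already have colors [1, 2, 3] — all 3 colors blocked. Contradiction.
The forced assignments end in a contradiction, so G has no proper 3-coloring (χ ≥ 4).
The coloring below uses 4 colors, so χ(G) = 4.
A valid 4-coloring: color 1: [9, 17, 20]; color 2: [4, 11, 18]; color 3: [2, 3, 10]; color 4: [5, 8, 12].

χ(G) = 4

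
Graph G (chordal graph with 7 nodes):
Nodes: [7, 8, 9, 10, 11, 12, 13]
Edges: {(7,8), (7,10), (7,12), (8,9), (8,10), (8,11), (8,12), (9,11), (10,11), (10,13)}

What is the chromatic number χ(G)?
Clique number ω(G) = 3 (lower bound: χ ≥ ω).
The clique on [8, 9, 11] has size 3, forcing χ ≥ 3, and the coloring below uses 3 colors, so χ(G) = 3.
A valid 3-coloring: color 1: [8, 13]; color 2: [9, 10, 12]; color 3: [7, 11].

χ(G) = 3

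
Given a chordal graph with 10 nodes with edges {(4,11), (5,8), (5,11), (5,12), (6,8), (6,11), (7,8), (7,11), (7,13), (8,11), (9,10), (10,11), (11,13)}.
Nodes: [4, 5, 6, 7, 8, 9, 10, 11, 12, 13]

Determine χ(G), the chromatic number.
χ(G) = 3

Clique number ω(G) = 3 (lower bound: χ ≥ ω).
The clique on [5, 8, 11] has size 3, forcing χ ≥ 3, and the coloring below uses 3 colors, so χ(G) = 3.
A valid 3-coloring: color 1: [9, 11, 12]; color 2: [4, 8, 10, 13]; color 3: [5, 6, 7].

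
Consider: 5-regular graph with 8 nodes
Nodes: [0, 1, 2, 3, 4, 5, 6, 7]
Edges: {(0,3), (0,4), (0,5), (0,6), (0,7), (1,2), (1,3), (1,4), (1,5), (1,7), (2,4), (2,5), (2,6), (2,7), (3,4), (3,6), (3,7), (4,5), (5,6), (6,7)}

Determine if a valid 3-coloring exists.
The clique on vertices [0, 3, 6, 7] has size 4 > 3, so it alone needs 4 colors.

No, G is not 3-colorable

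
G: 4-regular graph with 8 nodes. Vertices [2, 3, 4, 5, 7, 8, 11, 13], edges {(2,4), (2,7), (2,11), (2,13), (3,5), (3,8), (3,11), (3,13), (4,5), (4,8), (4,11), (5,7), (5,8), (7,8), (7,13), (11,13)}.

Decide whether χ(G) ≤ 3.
Suppose a proper 3-coloring c exists. The clique [2, 4, 11] takes 3 distinct colors; by symmetry let c(2) = 1, c(4) = 2, c(11) = 3.
- Vertex 13: neighbors [2, 11] already have colors [1, 3] ⇒ c(13) = 2.
- Vertex 3: neighbors [13, 11] already have colors [2, 3] ⇒ c(3) = 1.
- Vertex 5: neighbors [3, 4] already have colors [1, 2] ⇒ c(5) = 3.
- Vertex 7: neighbors [2, 13, 5] already have colors [1, 2, 3] — all 3 colors blocked. Contradiction.
The forced assignments end in a contradiction, so G has no proper 3-coloring (χ ≥ 4).

No, G is not 3-colorable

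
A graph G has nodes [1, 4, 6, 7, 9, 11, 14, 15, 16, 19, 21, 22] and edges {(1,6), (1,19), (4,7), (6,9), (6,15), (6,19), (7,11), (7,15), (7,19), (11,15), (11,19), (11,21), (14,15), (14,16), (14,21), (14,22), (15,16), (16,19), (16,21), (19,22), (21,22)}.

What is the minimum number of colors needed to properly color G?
Clique number ω(G) = 3 (lower bound: χ ≥ ω).
The clique on [14, 16, 21] has size 3, forcing χ ≥ 3, and the coloring below uses 3 colors, so χ(G) = 3.
A valid 3-coloring: color 1: [4, 9, 15, 19, 21]; color 2: [6, 7, 14]; color 3: [1, 11, 16, 22].

χ(G) = 3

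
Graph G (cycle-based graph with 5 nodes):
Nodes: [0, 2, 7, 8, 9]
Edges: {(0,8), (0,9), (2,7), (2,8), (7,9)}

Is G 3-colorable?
Yes, G is 3-colorable

A valid 3-coloring: color 1: [0, 2]; color 2: [8, 9]; color 3: [7].
(χ(G) = 3 ≤ 3.)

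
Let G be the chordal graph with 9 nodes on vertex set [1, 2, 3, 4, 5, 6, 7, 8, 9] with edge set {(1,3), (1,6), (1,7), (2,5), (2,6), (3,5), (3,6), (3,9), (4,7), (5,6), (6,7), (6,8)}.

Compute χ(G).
χ(G) = 3

Clique number ω(G) = 3 (lower bound: χ ≥ ω).
The clique on [1, 3, 6] has size 3, forcing χ ≥ 3, and the coloring below uses 3 colors, so χ(G) = 3.
A valid 3-coloring: color 1: [4, 6, 9]; color 2: [2, 3, 7, 8]; color 3: [1, 5].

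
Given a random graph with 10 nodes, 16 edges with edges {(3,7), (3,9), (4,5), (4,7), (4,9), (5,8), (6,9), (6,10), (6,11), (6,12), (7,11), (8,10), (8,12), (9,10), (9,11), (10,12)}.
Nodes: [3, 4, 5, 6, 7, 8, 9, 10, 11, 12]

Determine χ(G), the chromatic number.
χ(G) = 3

Clique number ω(G) = 3 (lower bound: χ ≥ ω).
The clique on [8, 10, 12] has size 3, forcing χ ≥ 3, and the coloring below uses 3 colors, so χ(G) = 3.
A valid 3-coloring: color 1: [5, 7, 9, 12]; color 2: [3, 4, 6, 8]; color 3: [10, 11].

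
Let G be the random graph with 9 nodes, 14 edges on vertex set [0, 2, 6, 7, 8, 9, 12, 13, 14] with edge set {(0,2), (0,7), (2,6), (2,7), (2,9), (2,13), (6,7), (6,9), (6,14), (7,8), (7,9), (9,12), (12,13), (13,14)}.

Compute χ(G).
χ(G) = 4

Clique number ω(G) = 4 (lower bound: χ ≥ ω).
The clique on [2, 6, 7, 9] has size 4, forcing χ ≥ 4, and the coloring below uses 4 colors, so χ(G) = 4.
A valid 4-coloring: color 1: [2, 8, 12, 14]; color 2: [7, 13]; color 3: [0, 6]; color 4: [9].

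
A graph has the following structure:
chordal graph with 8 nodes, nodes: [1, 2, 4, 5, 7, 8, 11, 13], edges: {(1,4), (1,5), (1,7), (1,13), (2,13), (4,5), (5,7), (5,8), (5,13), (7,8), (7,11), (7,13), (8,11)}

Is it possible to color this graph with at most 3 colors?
The clique on vertices [1, 5, 7, 13] has size 4 > 3, so it alone needs 4 colors.

No, G is not 3-colorable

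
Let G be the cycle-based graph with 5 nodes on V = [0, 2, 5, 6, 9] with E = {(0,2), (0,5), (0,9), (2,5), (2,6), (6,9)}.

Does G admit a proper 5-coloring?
Yes, G is 5-colorable

A valid 5-coloring: color 1: [0, 6]; color 2: [2, 9]; color 3: [5].
(χ(G) = 3 ≤ 5.)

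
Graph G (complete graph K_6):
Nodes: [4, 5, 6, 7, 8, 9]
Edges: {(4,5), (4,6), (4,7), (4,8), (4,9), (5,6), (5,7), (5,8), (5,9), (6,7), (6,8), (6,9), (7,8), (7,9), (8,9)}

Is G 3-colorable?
No, G is not 3-colorable

The clique on vertices [4, 5, 6, 7, 8, 9] has size 6 > 3, so it alone needs 6 colors.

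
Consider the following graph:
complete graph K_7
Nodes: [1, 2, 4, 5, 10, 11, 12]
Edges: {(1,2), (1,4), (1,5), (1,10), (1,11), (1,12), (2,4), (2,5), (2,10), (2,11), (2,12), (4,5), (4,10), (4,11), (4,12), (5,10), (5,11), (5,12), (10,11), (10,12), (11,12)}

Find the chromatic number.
χ(G) = 7

Clique number ω(G) = 7 (lower bound: χ ≥ ω).
The clique on [1, 2, 4, 5, 10, 11, 12] has size 7, forcing χ ≥ 7, and the coloring below uses 7 colors, so χ(G) = 7.
A valid 7-coloring: color 1: [1]; color 2: [11]; color 3: [10]; color 4: [5]; color 5: [4]; color 6: [12]; color 7: [2].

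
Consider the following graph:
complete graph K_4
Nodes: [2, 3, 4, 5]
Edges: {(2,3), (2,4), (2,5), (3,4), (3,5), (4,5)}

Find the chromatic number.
χ(G) = 4

Clique number ω(G) = 4 (lower bound: χ ≥ ω).
The clique on [2, 3, 4, 5] has size 4, forcing χ ≥ 4, and the coloring below uses 4 colors, so χ(G) = 4.
A valid 4-coloring: color 1: [3]; color 2: [4]; color 3: [2]; color 4: [5].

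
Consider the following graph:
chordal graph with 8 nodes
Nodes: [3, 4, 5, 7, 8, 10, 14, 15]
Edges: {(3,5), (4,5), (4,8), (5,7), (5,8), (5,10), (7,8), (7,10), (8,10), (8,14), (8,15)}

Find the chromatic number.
χ(G) = 4

Clique number ω(G) = 4 (lower bound: χ ≥ ω).
The clique on [5, 7, 8, 10] has size 4, forcing χ ≥ 4, and the coloring below uses 4 colors, so χ(G) = 4.
A valid 4-coloring: color 1: [3, 8]; color 2: [5, 14, 15]; color 3: [4, 7]; color 4: [10].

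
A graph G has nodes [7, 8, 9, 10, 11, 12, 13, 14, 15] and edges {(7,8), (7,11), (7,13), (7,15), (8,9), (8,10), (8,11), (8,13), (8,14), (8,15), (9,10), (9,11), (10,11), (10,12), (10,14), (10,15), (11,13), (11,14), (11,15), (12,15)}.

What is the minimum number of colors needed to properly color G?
χ(G) = 4

Clique number ω(G) = 4 (lower bound: χ ≥ ω).
The clique on [8, 9, 10, 11] has size 4, forcing χ ≥ 4, and the coloring below uses 4 colors, so χ(G) = 4.
A valid 4-coloring: color 1: [11, 12]; color 2: [8]; color 3: [7, 10]; color 4: [9, 13, 14, 15].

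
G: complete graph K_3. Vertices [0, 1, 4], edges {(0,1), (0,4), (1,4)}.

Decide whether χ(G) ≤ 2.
The clique on vertices [0, 1, 4] has size 3 > 2, so it alone needs 3 colors.

No, G is not 2-colorable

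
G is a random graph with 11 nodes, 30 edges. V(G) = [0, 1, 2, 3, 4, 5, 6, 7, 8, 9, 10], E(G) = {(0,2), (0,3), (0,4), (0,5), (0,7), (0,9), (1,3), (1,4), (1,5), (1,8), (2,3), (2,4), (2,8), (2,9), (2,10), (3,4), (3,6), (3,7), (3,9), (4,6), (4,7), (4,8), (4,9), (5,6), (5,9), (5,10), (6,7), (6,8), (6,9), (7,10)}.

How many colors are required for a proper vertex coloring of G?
Clique number ω(G) = 5 (lower bound: χ ≥ ω).
The clique on [0, 2, 3, 4, 9] has size 5, forcing χ ≥ 5, and the coloring below uses 5 colors, so χ(G) = 5.
A valid 5-coloring: color 1: [4, 5]; color 2: [3, 8, 10]; color 3: [0, 1, 6]; color 4: [7, 9]; color 5: [2].

χ(G) = 5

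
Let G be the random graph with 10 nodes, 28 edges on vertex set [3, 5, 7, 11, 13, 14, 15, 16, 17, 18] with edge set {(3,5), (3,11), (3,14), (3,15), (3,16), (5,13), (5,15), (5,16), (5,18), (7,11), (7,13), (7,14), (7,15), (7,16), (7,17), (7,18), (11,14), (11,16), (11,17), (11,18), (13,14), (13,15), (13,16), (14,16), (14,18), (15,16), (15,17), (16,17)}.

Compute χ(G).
χ(G) = 5

Clique number ω(G) = 4 (lower bound: χ ≥ ω).
Odd cycle [11, 17, 15, 13, 14] needs 3 colors (χ ≥ 3).
Vertex 7 is adjacent to every vertex of [11, 13, 14, 15, 17], which already need 3 colors among themselves, so 7 needs a new color (χ ≥ 4).
Vertex 16 is adjacent to every vertex of [7, 11, 13, 14, 15, 17], which already need 4 colors among themselves, so 16 needs a new color (χ ≥ 5).
The coloring below uses 5 colors, so χ(G) = 5.
A valid 5-coloring: color 1: [16, 18]; color 2: [5, 7]; color 3: [11, 13]; color 4: [14, 15]; color 5: [3, 17].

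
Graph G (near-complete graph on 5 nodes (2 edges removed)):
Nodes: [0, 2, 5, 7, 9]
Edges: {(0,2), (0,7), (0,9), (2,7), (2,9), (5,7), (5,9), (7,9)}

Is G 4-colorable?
A valid 4-coloring: color 1: [9]; color 2: [7]; color 3: [2, 5]; color 4: [0].
(χ(G) = 4 ≤ 4.)

Yes, G is 4-colorable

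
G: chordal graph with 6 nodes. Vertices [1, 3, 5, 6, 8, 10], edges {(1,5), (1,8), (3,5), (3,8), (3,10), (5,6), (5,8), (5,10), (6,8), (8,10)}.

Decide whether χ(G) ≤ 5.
Yes, G is 5-colorable

A valid 5-coloring: color 1: [8]; color 2: [5]; color 3: [1, 3, 6]; color 4: [10].
(χ(G) = 4 ≤ 5.)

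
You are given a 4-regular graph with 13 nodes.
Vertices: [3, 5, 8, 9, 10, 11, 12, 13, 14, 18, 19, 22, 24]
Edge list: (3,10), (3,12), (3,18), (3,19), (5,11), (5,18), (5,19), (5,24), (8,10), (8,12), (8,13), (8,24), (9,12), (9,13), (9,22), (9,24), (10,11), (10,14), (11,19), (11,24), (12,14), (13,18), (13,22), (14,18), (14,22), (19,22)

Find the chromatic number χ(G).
χ(G) = 3

Clique number ω(G) = 3 (lower bound: χ ≥ ω).
The clique on [5, 11, 24] has size 3, forcing χ ≥ 3, and the coloring below uses 3 colors, so χ(G) = 3.
A valid 3-coloring: color 1: [10, 12, 13, 19, 24]; color 2: [3, 5, 8, 9, 14]; color 3: [11, 18, 22].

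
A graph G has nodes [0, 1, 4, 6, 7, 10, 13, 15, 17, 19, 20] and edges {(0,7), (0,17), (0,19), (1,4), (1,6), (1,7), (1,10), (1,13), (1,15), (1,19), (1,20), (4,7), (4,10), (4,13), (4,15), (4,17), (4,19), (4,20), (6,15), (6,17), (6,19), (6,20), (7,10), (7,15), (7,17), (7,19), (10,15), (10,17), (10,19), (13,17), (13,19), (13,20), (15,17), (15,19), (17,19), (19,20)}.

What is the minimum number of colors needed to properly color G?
χ(G) = 6

Clique number ω(G) = 6 (lower bound: χ ≥ ω).
The clique on [1, 4, 7, 10, 15, 19] has size 6, forcing χ ≥ 6, and the coloring below uses 6 colors, so χ(G) = 6.
A valid 6-coloring: color 1: [19]; color 2: [1, 17]; color 3: [0, 4, 6]; color 4: [7, 20]; color 5: [13, 15]; color 6: [10].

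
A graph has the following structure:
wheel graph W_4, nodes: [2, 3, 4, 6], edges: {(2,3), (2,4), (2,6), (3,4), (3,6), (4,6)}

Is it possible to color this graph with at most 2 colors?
No, G is not 2-colorable

The clique on vertices [2, 3, 4, 6] has size 4 > 2, so it alone needs 4 colors.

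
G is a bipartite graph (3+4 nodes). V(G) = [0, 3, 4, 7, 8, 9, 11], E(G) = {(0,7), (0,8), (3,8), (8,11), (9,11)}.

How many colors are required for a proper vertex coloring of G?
χ(G) = 2

Clique number ω(G) = 2 (lower bound: χ ≥ ω).
The graph is bipartite (no odd cycle), so 2 colors suffice: χ(G) = 2.
A valid 2-coloring: color 1: [4, 7, 8, 9]; color 2: [0, 3, 11].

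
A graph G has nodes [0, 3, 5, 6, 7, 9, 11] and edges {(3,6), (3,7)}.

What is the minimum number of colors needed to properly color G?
χ(G) = 2

Clique number ω(G) = 2 (lower bound: χ ≥ ω).
The graph is bipartite (no odd cycle), so 2 colors suffice: χ(G) = 2.
A valid 2-coloring: color 1: [0, 3, 5, 9, 11]; color 2: [6, 7].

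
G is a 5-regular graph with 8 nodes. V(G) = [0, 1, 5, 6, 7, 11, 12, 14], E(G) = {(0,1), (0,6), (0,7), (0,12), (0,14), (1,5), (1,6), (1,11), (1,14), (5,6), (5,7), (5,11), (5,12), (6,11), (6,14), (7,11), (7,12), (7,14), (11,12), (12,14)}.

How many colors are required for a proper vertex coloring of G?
χ(G) = 4

Clique number ω(G) = 4 (lower bound: χ ≥ ω).
The clique on [0, 1, 6, 14] has size 4, forcing χ ≥ 4, and the coloring below uses 4 colors, so χ(G) = 4.
A valid 4-coloring: color 1: [11, 14]; color 2: [0, 5]; color 3: [6, 12]; color 4: [1, 7].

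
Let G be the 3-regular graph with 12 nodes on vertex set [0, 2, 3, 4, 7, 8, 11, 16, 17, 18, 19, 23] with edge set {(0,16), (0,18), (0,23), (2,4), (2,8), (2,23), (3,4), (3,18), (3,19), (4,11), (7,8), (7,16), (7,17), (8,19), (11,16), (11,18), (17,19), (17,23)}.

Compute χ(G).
Clique number ω(G) = 2 (lower bound: χ ≥ ω).
Odd cycle [17, 23, 0, 16, 7] needs 3 colors (χ ≥ 3).
The coloring below uses 3 colors, so χ(G) = 3.
A valid 3-coloring: color 1: [3, 8, 16, 17]; color 2: [0, 2, 7, 11, 19]; color 3: [4, 18, 23].

χ(G) = 3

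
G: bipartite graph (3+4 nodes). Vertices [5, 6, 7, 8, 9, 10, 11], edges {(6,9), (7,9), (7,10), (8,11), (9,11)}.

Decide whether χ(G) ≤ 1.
Edge (8,11) forces its endpoints to differ, so 1 color is not enough.

No, G is not 1-colorable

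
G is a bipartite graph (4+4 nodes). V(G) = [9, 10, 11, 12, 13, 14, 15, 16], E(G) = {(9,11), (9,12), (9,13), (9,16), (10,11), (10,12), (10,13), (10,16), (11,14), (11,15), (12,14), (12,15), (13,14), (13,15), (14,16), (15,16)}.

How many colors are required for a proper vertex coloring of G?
χ(G) = 2

Clique number ω(G) = 2 (lower bound: χ ≥ ω).
The graph is bipartite (no odd cycle), so 2 colors suffice: χ(G) = 2.
A valid 2-coloring: color 1: [9, 10, 14, 15]; color 2: [11, 12, 13, 16].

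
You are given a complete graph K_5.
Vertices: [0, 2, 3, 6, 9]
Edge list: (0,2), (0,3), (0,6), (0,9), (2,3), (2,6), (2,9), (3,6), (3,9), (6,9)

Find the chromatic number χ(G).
Clique number ω(G) = 5 (lower bound: χ ≥ ω).
The clique on [0, 2, 3, 6, 9] has size 5, forcing χ ≥ 5, and the coloring below uses 5 colors, so χ(G) = 5.
A valid 5-coloring: color 1: [2]; color 2: [0]; color 3: [6]; color 4: [3]; color 5: [9].

χ(G) = 5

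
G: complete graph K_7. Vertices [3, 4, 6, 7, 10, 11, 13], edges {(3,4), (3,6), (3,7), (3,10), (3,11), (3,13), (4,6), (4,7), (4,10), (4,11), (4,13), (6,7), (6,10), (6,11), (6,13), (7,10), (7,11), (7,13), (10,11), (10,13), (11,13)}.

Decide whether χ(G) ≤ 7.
Yes, G is 7-colorable

A valid 7-coloring: color 1: [10]; color 2: [11]; color 3: [4]; color 4: [6]; color 5: [7]; color 6: [3]; color 7: [13].
(χ(G) = 7 ≤ 7.)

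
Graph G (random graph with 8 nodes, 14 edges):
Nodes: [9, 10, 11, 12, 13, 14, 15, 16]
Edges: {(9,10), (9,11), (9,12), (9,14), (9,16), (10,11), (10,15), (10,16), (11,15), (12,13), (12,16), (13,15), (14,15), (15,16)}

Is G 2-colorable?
The clique on vertices [9, 10, 16] has size 3 > 2, so it alone needs 3 colors.

No, G is not 2-colorable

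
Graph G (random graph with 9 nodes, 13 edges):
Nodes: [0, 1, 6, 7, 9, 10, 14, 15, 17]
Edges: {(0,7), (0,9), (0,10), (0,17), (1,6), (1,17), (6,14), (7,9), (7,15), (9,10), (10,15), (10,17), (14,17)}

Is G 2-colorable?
No, G is not 2-colorable

The clique on vertices [0, 10, 17] has size 3 > 2, so it alone needs 3 colors.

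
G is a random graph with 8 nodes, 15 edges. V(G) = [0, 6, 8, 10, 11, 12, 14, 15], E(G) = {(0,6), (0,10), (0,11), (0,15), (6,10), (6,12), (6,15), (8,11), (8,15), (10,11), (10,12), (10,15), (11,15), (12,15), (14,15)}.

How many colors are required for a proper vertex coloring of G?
Clique number ω(G) = 4 (lower bound: χ ≥ ω).
The clique on [0, 10, 11, 15] has size 4, forcing χ ≥ 4, and the coloring below uses 4 colors, so χ(G) = 4.
A valid 4-coloring: color 1: [15]; color 2: [8, 10, 14]; color 3: [0, 12]; color 4: [6, 11].

χ(G) = 4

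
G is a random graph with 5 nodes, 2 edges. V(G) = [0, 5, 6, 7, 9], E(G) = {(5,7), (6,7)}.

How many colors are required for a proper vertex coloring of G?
Clique number ω(G) = 2 (lower bound: χ ≥ ω).
The graph is bipartite (no odd cycle), so 2 colors suffice: χ(G) = 2.
A valid 2-coloring: color 1: [0, 7, 9]; color 2: [5, 6].

χ(G) = 2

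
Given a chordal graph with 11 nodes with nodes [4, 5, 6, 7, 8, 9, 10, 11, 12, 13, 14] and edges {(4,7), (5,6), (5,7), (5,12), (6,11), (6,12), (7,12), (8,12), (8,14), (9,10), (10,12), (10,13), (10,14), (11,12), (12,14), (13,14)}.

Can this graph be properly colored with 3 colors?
Yes, G is 3-colorable

A valid 3-coloring: color 1: [4, 9, 12, 13]; color 2: [6, 7, 14]; color 3: [5, 8, 10, 11].
(χ(G) = 3 ≤ 3.)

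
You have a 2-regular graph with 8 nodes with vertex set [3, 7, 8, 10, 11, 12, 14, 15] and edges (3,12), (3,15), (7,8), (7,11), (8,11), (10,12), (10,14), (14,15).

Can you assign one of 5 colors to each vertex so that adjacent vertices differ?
Yes, G is 5-colorable

A valid 5-coloring: color 1: [3, 10, 11]; color 2: [7, 12, 15]; color 3: [8, 14].
(χ(G) = 3 ≤ 5.)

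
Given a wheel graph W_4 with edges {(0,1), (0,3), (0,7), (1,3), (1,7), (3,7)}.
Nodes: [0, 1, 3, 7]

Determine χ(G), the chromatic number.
Clique number ω(G) = 4 (lower bound: χ ≥ ω).
The clique on [0, 1, 3, 7] has size 4, forcing χ ≥ 4, and the coloring below uses 4 colors, so χ(G) = 4.
A valid 4-coloring: color 1: [0]; color 2: [7]; color 3: [3]; color 4: [1].

χ(G) = 4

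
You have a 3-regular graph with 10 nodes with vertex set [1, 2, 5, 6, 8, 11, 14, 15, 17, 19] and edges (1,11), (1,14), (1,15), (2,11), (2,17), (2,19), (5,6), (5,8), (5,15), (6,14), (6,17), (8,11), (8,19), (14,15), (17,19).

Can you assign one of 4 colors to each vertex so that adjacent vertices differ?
Yes, G is 4-colorable

A valid 4-coloring: color 1: [1, 2, 6, 8]; color 2: [5, 11, 14, 17]; color 3: [15, 19].
(χ(G) = 3 ≤ 4.)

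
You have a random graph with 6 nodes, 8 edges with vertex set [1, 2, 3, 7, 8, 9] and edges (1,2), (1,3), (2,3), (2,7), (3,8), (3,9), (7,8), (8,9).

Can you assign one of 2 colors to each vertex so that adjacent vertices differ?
No, G is not 2-colorable

The clique on vertices [3, 8, 9] has size 3 > 2, so it alone needs 3 colors.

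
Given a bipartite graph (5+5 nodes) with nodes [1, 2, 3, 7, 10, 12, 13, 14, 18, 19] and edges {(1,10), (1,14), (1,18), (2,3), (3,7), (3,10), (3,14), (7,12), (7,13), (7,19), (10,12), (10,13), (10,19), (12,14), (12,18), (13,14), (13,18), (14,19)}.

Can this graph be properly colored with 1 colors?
Edge (2,3) forces its endpoints to differ, so 1 color is not enough.

No, G is not 1-colorable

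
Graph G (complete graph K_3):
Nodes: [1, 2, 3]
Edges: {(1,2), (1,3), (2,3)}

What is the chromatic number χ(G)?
χ(G) = 3

Clique number ω(G) = 3 (lower bound: χ ≥ ω).
The clique on [1, 2, 3] has size 3, forcing χ ≥ 3, and the coloring below uses 3 colors, so χ(G) = 3.
A valid 3-coloring: color 1: [3]; color 2: [2]; color 3: [1].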